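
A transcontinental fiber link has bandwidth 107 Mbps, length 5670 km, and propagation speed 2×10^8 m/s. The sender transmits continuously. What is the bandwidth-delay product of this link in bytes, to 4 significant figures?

Propagation delay = 5670000 / 200000000 = 0.02835 s.
BDP = R × t_prop = 107000000 × 0.02835 = 3033450 bits.
In bytes: 3033450/8 = 379200 bytes.

379200 bytes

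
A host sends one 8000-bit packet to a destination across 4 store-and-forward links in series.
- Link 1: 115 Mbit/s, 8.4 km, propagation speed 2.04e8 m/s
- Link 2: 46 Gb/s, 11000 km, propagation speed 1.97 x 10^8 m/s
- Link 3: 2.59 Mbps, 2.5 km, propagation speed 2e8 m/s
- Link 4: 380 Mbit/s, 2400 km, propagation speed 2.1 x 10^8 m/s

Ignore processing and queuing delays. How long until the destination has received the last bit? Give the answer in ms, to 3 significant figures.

Transmission delays (L/R per hop): 0.0695652, 0.000173913, 3.0888, 0.0210526 ms; sum = 3.17959 ms.
Propagation delays (d/s per hop): 0.0411765, 55.8376, 0.0125, 11.4286 ms; sum = 67.3198 ms.
End-to-end = 70.5 ms.

70.5 ms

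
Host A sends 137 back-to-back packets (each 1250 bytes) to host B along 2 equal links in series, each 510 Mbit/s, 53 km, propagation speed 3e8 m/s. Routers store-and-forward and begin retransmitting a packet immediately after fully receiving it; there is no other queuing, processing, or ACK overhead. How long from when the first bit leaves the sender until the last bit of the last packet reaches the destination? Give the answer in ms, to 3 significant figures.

Per-hop transmission t_tx = L/R = 10000/510000000 = 0.0196078 ms.
Per-hop propagation t_prop = 53000/300000000 = 0.176667 ms.
Pipeline fill: first packet needs 2·t_tx to clear all hops; remaining 136 packets each add one t_tx.
Total = (2+137-1)·t_tx + 2·t_prop = 138·0.0196078 + 2·0.176667 = 3.06 ms.

3.06 ms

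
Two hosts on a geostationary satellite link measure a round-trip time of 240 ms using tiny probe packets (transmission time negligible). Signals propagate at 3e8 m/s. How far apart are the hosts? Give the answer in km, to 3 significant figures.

36000 km

One-way propagation = RTT/2 = 120 ms.
d = s × t = 300000000 × 0.12 = 36000 km.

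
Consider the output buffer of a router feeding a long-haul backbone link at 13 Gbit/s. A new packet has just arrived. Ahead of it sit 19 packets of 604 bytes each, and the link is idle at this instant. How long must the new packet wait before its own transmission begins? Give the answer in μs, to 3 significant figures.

Each queued packet: L/R = 4832/13000000000 = 0.371692 μs.
19 queued → 7.06215 μs.
Queuing delay = 7.06 μs.

7.06 μs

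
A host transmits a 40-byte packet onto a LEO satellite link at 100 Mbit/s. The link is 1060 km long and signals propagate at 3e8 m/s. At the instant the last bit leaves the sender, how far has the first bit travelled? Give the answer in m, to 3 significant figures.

t_tx = L/R = 320/100000000 = 3.2e-06 s.
Distance = s × t_tx = 300000000 × 3.2e-06 = 960 m.

960 m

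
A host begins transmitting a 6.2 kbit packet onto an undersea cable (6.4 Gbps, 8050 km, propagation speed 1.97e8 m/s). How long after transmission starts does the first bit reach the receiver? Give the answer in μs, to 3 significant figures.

First bit experiences only propagation delay: d/s = 8050000/197000000 = 40900 μs.

40900 μs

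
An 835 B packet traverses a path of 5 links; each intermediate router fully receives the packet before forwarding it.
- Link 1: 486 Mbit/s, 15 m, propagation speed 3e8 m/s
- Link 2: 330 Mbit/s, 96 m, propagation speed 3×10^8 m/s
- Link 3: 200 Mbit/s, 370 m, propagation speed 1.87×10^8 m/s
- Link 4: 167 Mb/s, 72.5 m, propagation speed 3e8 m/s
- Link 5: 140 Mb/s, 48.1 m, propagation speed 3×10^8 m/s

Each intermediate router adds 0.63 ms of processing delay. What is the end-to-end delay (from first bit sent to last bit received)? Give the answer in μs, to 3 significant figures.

L = 835 × 8 = 6680 bits.
Transmission delays (L/R per hop): 13.7449, 20.2424, 33.4, 40, 47.7143 μs; sum = 155.102 μs.
Propagation delays (d/s per hop): 0.05, 0.32, 1.97861, 0.241667, 0.160333 μs; sum = 2.75061 μs.
Processing at 4 router(s): 4 × 0.63 ms = 2520 μs.
End-to-end = 2680 μs.

2680 μs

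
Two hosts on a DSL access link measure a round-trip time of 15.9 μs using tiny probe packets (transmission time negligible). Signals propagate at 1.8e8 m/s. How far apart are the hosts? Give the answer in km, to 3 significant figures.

1.43 km

One-way propagation = RTT/2 = 7.95 μs.
d = s × t = 180000000 × 7.95e-06 = 1.43 km.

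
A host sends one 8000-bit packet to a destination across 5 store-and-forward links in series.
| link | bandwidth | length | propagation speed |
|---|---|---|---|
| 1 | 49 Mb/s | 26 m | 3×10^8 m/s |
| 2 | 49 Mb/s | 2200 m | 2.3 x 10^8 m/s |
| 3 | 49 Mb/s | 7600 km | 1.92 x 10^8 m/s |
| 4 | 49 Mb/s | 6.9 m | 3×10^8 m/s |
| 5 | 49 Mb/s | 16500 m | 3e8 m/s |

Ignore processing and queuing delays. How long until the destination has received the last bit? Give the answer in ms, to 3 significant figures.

Transmission delay per hop = L/R = 8000/49000000 = 0.163265 ms; 5 hops → 0.816327 ms.
Propagation delays (d/s per hop): 8.66667e-05, 0.00956522, 39.5833, 2.3e-05, 0.055 ms; sum = 39.648 ms.
End-to-end = 40.5 ms.

40.5 ms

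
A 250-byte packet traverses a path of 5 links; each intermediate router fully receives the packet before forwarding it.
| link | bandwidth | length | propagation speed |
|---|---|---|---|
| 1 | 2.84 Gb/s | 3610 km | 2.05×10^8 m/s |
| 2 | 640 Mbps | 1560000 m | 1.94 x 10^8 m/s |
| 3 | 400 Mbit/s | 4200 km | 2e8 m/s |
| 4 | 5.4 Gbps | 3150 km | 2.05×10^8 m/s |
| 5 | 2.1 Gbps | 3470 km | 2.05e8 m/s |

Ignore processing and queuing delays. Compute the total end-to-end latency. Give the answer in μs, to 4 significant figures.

78950 μs

L = 250 × 8 = 2000 bits.
Transmission delays (L/R per hop): 0.704225, 3.125, 5, 0.37037, 0.952381 μs; sum = 10.152 μs.
Propagation delays (d/s per hop): 17609.8, 8041.24, 21000, 15365.9, 16926.8 μs; sum = 78943.7 μs.
End-to-end = 78950 μs.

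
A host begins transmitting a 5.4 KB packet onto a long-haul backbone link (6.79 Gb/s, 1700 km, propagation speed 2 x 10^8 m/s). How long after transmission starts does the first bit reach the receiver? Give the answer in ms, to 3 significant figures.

8.50 ms

First bit experiences only propagation delay: d/s = 1700000/200000000 = 8.50 ms.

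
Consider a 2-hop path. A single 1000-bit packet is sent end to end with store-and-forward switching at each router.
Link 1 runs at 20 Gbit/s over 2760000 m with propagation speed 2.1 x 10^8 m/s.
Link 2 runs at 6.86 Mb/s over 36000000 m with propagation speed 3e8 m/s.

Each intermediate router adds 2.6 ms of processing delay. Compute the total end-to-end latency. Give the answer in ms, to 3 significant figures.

136 ms

Transmission delays (L/R per hop): 5e-05, 0.145773 ms; sum = 0.145823 ms.
Propagation delays (d/s per hop): 13.1429, 120 ms; sum = 133.143 ms.
Processing at 1 router(s): 1 × 2.6 ms = 2.6 ms.
End-to-end = 136 ms.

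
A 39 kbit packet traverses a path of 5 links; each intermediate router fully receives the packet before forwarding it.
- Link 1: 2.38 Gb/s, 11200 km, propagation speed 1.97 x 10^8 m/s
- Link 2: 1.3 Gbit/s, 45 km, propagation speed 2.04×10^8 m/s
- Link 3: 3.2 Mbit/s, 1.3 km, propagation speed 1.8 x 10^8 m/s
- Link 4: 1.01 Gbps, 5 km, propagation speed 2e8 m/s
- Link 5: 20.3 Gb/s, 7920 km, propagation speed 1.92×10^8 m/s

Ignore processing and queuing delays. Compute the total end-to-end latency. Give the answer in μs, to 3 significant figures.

L = 39000 bits.
Transmission delays (L/R per hop): 16.3866, 30, 12187.5, 38.6139, 1.92118 μs; sum = 12274.4 μs.
Propagation delays (d/s per hop): 56852.8, 220.588, 7.22222, 25, 41250 μs; sum = 98355.6 μs.
End-to-end = 111000 μs.

111000 μs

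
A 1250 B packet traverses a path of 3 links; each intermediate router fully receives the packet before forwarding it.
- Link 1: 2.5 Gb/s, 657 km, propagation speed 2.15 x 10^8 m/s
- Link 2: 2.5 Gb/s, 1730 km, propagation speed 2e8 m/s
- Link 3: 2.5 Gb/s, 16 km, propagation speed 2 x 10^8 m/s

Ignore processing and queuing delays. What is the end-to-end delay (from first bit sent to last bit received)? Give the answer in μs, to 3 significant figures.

L = 1250 × 8 = 10000 bits.
Transmission delay per hop = L/R = 10000/2500000000 = 4 μs; 3 hops → 12 μs.
Propagation delays (d/s per hop): 3055.81, 8650, 80 μs; sum = 11785.8 μs.
End-to-end = 11800 μs.

11800 μs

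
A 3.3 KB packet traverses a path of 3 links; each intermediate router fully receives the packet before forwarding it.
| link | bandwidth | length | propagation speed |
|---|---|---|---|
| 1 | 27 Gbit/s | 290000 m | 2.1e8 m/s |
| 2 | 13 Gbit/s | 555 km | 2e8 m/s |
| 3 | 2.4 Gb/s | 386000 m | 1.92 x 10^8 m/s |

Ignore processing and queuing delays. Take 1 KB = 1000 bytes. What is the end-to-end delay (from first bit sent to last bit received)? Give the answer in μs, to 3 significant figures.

L = 26400 bits.
Transmission delays (L/R per hop): 0.977778, 2.03077, 11 μs; sum = 14.0085 μs.
Propagation delays (d/s per hop): 1380.95, 2775, 2010.42 μs; sum = 6166.37 μs.
End-to-end = 6180 μs.

6180 μs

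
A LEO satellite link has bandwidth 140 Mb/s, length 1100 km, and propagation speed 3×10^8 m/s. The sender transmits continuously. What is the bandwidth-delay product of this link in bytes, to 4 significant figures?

Propagation delay = 1100000 / 300000000 = 0.00366667 s.
BDP = R × t_prop = 140000000 × 0.00366667 = 513333 bits.
In bytes: 513333/8 = 64170 bytes.

64170 bytes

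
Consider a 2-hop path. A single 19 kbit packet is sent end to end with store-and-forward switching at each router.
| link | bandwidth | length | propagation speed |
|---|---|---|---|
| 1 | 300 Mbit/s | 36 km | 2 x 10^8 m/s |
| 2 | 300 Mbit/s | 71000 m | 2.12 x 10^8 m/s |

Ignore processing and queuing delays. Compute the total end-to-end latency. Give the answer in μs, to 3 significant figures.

642 μs

L = 19000 bits.
Transmission delay per hop = L/R = 19000/300000000 = 63.3333 μs; 2 hops → 126.667 μs.
Propagation delays (d/s per hop): 180, 334.906 μs; sum = 514.906 μs.
End-to-end = 642 μs.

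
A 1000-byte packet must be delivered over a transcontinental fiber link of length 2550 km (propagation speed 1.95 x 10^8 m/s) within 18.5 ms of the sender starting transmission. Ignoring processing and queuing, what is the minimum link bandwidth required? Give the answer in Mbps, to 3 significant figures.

1.48 Mbps

L = 8000 bits.
Propagation delay = 2550000 / 195000000 = 13.0769 ms.
Transmission budget = 18.5 − 13.0769 = 5.42308 ms.
R ≥ L / t_tx = 8000 bits / 0.00542308 s = 1.48 Mbps.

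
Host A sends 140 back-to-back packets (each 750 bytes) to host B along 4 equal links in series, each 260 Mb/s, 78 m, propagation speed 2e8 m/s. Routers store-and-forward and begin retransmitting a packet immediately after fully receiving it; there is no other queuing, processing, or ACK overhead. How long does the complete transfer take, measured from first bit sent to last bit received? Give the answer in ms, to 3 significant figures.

3.30 ms

Per-hop transmission t_tx = L/R = 6000/260000000 = 0.0230769 ms.
Per-hop propagation t_prop = 78/200000000 = 0.00039 ms.
Pipeline fill: first packet needs 4·t_tx to clear all hops; remaining 139 packets each add one t_tx.
Total = (4+140-1)·t_tx + 4·t_prop = 143·0.0230769 + 4·0.00039 = 3.30 ms.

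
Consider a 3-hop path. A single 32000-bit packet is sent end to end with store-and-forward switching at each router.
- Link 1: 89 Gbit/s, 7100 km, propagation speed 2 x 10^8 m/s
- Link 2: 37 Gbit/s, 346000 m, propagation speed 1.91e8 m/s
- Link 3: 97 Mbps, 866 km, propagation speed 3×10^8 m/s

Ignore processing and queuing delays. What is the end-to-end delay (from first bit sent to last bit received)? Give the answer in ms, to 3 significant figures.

40.5 ms

Transmission delays (L/R per hop): 0.000359551, 0.000864865, 0.329897 ms; sum = 0.331121 ms.
Propagation delays (d/s per hop): 35.5, 1.81152, 2.88667 ms; sum = 40.1982 ms.
End-to-end = 40.5 ms.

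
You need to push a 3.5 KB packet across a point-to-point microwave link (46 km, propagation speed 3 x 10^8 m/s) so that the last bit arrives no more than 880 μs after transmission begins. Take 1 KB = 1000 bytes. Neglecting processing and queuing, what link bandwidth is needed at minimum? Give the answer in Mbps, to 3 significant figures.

L = 28000 bits.
Propagation delay = 46000 / 300000000 = 153.333 μs.
Transmission budget = 880 − 153.333 = 726.667 μs.
R ≥ L / t_tx = 28000 bits / 0.000726667 s = 38.5 Mbps.

38.5 Mbps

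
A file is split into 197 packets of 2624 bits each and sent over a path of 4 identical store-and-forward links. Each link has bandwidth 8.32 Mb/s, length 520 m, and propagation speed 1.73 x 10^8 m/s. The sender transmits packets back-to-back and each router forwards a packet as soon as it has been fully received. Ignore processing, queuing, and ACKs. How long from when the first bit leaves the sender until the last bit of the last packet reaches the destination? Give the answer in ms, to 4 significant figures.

Per-hop transmission t_tx = L/R = 2624/8320000 = 0.315385 ms.
Per-hop propagation t_prop = 520/173000000 = 0.00300578 ms.
Pipeline fill: first packet needs 4·t_tx to clear all hops; remaining 196 packets each add one t_tx.
Total = (4+197-1)·t_tx + 4·t_prop = 200·0.315385 + 4·0.00300578 = 63.09 ms.

63.09 ms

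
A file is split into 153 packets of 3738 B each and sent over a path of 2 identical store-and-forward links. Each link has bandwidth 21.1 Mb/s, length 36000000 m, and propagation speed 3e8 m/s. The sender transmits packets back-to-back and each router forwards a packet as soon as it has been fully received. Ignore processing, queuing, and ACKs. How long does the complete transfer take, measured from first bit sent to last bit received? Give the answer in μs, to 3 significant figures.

Per-hop transmission t_tx = L/R = 29904/21100000 = 1417.25 μs.
Per-hop propagation t_prop = 36000000/300000000 = 120000 μs.
Pipeline fill: first packet needs 2·t_tx to clear all hops; remaining 152 packets each add one t_tx.
Total = (2+153-1)·t_tx + 2·t_prop = 154·1417.25 + 2·120000 = 458000 μs.

458000 μs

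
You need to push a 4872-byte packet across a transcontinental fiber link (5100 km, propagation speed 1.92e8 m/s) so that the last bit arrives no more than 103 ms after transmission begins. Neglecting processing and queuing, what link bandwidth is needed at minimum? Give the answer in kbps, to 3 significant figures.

510 kbps

L = 38976 bits.
Propagation delay = 5100000 / 192000000 = 26.5625 ms.
Transmission budget = 103 − 26.5625 = 76.4375 ms.
R ≥ L / t_tx = 38976 bits / 0.0764375 s = 510 kbps.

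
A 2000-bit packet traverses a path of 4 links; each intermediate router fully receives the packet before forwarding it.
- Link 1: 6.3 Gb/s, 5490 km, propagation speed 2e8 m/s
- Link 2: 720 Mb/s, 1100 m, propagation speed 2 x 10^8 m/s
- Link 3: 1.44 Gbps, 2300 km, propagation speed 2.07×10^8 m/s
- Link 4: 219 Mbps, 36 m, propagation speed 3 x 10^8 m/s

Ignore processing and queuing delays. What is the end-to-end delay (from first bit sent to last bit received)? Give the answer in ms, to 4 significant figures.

38.58 ms

Transmission delays (L/R per hop): 0.00031746, 0.00277778, 0.00138889, 0.00913242 ms; sum = 0.0136165 ms.
Propagation delays (d/s per hop): 27.45, 0.0055, 11.1111, 0.00012 ms; sum = 38.5667 ms.
End-to-end = 38.58 ms.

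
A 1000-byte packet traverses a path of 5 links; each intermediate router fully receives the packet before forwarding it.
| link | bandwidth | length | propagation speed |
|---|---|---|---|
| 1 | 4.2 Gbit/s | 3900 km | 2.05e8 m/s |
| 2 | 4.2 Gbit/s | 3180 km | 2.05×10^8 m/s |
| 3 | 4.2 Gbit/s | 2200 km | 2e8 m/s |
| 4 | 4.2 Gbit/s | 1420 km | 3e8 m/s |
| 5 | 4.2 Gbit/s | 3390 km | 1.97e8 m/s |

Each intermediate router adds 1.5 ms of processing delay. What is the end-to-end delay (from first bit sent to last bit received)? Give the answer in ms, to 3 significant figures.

73.5 ms

L = 1000 × 8 = 8000 bits.
Transmission delay per hop = L/R = 8000/4200000000 = 0.00190476 ms; 5 hops → 0.00952381 ms.
Propagation delays (d/s per hop): 19.0244, 15.5122, 11, 4.73333, 17.2081 ms; sum = 67.478 ms.
Processing at 4 router(s): 4 × 1.5 ms = 6 ms.
End-to-end = 73.5 ms.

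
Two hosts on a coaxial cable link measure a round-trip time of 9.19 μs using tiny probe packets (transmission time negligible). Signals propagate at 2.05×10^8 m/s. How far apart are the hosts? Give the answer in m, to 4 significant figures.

942.0 m

One-way propagation = RTT/2 = 4.595 μs.
d = s × t = 2.05e+08 × 4.595e-06 = 942.0 m.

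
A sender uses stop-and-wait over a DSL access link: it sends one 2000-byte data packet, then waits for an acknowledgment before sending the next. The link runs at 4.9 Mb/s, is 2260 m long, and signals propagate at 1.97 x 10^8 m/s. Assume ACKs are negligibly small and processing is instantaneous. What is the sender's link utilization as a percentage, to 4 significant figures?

99.30 %

t_tx = L/R = 16000/4900000 = 0.00326531 s.
t_prop = 2260/197000000 = 1.14721e-05 s; RTT = 2.29442e-05 s.
Cycle = t_tx + RTT = 0.00328825 s.
Utilization = t_tx / cycle = 0.00326531/0.00328825 = 99.30 %.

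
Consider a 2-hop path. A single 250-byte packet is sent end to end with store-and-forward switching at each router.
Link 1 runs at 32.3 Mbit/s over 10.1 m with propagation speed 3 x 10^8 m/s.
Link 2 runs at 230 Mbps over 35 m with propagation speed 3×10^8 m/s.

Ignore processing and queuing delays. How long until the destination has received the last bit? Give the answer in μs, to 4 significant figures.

L = 250 × 8 = 2000 bits.
Transmission delays (L/R per hop): 61.9195, 8.69565 μs; sum = 70.6152 μs.
Propagation delays (d/s per hop): 0.0336667, 0.116667 μs; sum = 0.150333 μs.
End-to-end = 70.77 μs.

70.77 μs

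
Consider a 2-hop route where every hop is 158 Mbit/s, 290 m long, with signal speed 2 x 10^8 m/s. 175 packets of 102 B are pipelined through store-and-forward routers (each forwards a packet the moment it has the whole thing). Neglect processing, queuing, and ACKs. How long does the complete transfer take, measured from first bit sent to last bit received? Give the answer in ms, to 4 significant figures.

Per-hop transmission t_tx = L/R = 816/158000000 = 0.00516456 ms.
Per-hop propagation t_prop = 290/200000000 = 0.00145 ms.
Pipeline fill: first packet needs 2·t_tx to clear all hops; remaining 174 packets each add one t_tx.
Total = (2+175-1)·t_tx + 2·t_prop = 176·0.00516456 + 2·0.00145 = 0.9119 ms.

0.9119 ms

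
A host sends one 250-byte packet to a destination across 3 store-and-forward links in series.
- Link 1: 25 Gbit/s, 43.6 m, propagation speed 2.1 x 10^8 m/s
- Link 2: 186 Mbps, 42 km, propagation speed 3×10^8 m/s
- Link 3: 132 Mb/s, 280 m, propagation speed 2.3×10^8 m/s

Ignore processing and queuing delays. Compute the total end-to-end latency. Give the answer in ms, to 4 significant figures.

L = 250 × 8 = 2000 bits.
Transmission delays (L/R per hop): 8e-05, 0.0107527, 0.0151515 ms; sum = 0.0259842 ms.
Propagation delays (d/s per hop): 0.000207619, 0.14, 0.00121739 ms; sum = 0.141425 ms.
End-to-end = 0.1674 ms.

0.1674 ms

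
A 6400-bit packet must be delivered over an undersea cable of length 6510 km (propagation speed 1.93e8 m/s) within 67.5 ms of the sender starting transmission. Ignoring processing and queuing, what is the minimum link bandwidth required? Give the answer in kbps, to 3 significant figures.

190 kbps

Propagation delay = 6510000 / 193000000 = 33.7306 ms.
Transmission budget = 67.5 − 33.7306 = 33.7694 ms.
R ≥ L / t_tx = 6400 bits / 0.0337694 s = 190 kbps.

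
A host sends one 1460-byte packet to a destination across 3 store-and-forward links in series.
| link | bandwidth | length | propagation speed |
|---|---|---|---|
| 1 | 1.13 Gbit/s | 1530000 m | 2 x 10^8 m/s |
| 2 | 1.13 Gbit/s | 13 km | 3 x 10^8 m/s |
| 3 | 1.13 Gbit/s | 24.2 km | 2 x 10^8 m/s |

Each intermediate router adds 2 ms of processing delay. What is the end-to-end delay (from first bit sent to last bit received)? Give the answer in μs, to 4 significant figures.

11850 μs

L = 1460 × 8 = 11680 bits.
Transmission delay per hop = L/R = 11680/1130000000 = 10.3363 μs; 3 hops → 31.0088 μs.
Propagation delays (d/s per hop): 7650, 43.3333, 121 μs; sum = 7814.33 μs.
Processing at 2 router(s): 2 × 2 ms = 4000 μs.
End-to-end = 11850 μs.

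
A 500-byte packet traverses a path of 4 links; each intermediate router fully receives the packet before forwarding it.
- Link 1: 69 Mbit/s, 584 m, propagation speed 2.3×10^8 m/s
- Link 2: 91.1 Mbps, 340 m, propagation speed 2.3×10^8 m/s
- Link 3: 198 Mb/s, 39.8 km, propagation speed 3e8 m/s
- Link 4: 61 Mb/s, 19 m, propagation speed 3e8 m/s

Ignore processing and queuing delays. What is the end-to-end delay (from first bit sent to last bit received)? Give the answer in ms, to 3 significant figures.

0.324 ms

L = 500 × 8 = 4000 bits.
Transmission delays (L/R per hop): 0.057971, 0.0439078, 0.020202, 0.0655738 ms; sum = 0.187655 ms.
Propagation delays (d/s per hop): 0.00253913, 0.00147826, 0.132667, 6.33333e-05 ms; sum = 0.136747 ms.
End-to-end = 0.324 ms.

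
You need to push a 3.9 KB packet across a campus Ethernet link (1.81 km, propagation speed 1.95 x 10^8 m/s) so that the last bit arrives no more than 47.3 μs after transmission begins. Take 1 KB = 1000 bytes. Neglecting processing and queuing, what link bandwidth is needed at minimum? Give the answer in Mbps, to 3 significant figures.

L = 31200 bits.
Propagation delay = 1810 / 195000000 = 9.28205 μs.
Transmission budget = 47.3 − 9.28205 = 38.0179 μs.
R ≥ L / t_tx = 31200 bits / 3.80179e-05 s = 821 Mbps.

821 Mbps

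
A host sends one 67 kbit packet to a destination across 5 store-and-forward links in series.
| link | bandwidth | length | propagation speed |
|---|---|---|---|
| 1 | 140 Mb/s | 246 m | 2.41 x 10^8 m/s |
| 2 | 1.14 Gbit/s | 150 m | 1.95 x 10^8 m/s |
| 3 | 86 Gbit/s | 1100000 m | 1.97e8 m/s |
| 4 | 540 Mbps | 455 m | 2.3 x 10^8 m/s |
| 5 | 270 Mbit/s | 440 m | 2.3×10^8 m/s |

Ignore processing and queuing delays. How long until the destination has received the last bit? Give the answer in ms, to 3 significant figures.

L = 67000 bits.
Transmission delays (L/R per hop): 0.478571, 0.0587719, 0.00077907, 0.124074, 0.248148 ms; sum = 0.910345 ms.
Propagation delays (d/s per hop): 0.00102075, 0.000769231, 5.58376, 0.00197826, 0.00191304 ms; sum = 5.58944 ms.
End-to-end = 6.50 ms.

6.50 ms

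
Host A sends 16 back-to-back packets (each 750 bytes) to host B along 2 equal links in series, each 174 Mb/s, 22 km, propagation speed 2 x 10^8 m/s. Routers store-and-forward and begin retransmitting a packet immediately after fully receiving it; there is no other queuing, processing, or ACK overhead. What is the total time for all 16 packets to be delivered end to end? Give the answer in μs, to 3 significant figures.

Per-hop transmission t_tx = L/R = 6000/174000000 = 34.4828 μs.
Per-hop propagation t_prop = 22000/200000000 = 110 μs.
Pipeline fill: first packet needs 2·t_tx to clear all hops; remaining 15 packets each add one t_tx.
Total = (2+16-1)·t_tx + 2·t_prop = 17·34.4828 + 2·110 = 806 μs.

806 μs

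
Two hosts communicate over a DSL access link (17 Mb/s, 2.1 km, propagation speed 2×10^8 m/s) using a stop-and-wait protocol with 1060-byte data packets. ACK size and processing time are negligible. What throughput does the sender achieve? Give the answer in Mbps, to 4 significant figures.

t_tx = L/R = 8480/17000000 = 0.000498824 s.
t_prop = 2100/200000000 = 1.05e-05 s; RTT = 2.1e-05 s.
Cycle = t_tx + RTT = 0.000519824 s.
Throughput = L / cycle = 8480 / 0.000519824 = 16.31 Mbps.

16.31 Mbps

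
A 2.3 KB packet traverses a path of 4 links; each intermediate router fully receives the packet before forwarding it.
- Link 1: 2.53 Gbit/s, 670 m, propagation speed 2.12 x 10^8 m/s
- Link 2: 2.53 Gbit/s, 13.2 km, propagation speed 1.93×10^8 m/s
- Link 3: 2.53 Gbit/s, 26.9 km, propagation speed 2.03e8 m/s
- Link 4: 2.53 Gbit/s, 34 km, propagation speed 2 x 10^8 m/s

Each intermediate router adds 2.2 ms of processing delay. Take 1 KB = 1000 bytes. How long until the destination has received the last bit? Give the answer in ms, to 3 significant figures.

L = 18400 bits.
Transmission delay per hop = L/R = 18400/2530000000 = 0.00727273 ms; 4 hops → 0.0290909 ms.
Propagation delays (d/s per hop): 0.00316038, 0.0683938, 0.132512, 0.17 ms; sum = 0.374066 ms.
Processing at 3 router(s): 3 × 2.2 ms = 6.6 ms.
End-to-end = 7.00 ms.

7.00 ms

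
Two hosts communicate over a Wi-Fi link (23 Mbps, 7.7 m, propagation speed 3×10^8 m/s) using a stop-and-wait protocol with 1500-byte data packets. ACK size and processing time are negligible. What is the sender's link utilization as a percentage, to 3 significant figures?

t_tx = L/R = 12000/23000000 = 0.000521739 s.
t_prop = 7.7/300000000 = 2.56667e-08 s; RTT = 5.13333e-08 s.
Cycle = t_tx + RTT = 0.00052179 s.
Utilization = t_tx / cycle = 0.000521739/0.00052179 = 100 %.

100 %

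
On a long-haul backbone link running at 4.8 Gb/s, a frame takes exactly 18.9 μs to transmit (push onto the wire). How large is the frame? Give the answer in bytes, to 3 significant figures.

11300 bytes

L = R × t_tx = 4800000000 b/s × 1.89e-05 s = 90720 bits.
In bytes: 90720 / 8 = 11300 bytes.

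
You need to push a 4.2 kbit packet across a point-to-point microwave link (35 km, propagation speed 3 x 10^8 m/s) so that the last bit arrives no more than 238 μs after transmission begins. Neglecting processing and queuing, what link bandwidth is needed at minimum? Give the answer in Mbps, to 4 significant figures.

34.62 Mbps

Propagation delay = 35000 / 300000000 = 116.667 μs.
Transmission budget = 238 − 116.667 = 121.333 μs.
R ≥ L / t_tx = 4200 bits / 0.000121333 s = 34.62 Mbps.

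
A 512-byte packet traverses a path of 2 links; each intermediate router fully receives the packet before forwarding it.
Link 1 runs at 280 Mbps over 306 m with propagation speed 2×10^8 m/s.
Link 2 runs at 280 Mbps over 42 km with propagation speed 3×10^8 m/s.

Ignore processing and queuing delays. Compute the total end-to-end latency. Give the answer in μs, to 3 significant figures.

171 μs

L = 512 × 8 = 4096 bits.
Transmission delay per hop = L/R = 4096/280000000 = 14.6286 μs; 2 hops → 29.2571 μs.
Propagation delays (d/s per hop): 1.53, 140 μs; sum = 141.53 μs.
End-to-end = 171 μs.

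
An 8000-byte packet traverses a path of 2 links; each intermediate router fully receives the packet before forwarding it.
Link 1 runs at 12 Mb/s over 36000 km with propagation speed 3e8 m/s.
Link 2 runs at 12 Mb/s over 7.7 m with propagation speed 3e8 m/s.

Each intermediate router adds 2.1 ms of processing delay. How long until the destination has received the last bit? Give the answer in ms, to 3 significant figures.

L = 8000 × 8 = 64000 bits.
Transmission delay per hop = L/R = 64000/12000000 = 5.33333 ms; 2 hops → 10.6667 ms.
Propagation delays (d/s per hop): 120, 2.56667e-05 ms; sum = 120 ms.
Processing at 1 router(s): 1 × 2.1 ms = 2.1 ms.
End-to-end = 133 ms.

133 ms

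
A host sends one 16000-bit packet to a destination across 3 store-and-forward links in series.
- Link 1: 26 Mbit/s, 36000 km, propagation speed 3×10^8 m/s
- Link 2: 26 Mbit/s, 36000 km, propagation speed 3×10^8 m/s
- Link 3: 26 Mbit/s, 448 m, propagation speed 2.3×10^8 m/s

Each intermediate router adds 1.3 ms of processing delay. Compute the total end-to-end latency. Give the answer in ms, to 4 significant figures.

Transmission delay per hop = L/R = 16000/26000000 = 0.615385 ms; 3 hops → 1.84615 ms.
Propagation delays (d/s per hop): 120, 120, 0.00194783 ms; sum = 240.002 ms.
Processing at 2 router(s): 2 × 1.3 ms = 2.6 ms.
End-to-end = 244.4 ms.

244.4 ms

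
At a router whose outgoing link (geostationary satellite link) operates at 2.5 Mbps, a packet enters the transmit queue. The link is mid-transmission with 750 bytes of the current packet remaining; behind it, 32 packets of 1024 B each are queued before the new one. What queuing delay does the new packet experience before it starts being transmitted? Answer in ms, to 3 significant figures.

Each queued packet: L/R = 8192/2500000 = 3.2768 ms.
32 queued → 104.858 ms.
Plus remaining 6000 bits of current packet: 2.4 ms.
Queuing delay = 107 ms.

107 ms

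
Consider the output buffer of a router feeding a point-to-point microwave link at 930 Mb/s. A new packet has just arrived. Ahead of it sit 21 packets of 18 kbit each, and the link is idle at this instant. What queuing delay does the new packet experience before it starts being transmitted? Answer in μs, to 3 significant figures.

Each queued packet: L/R = 18000/930000000 = 19.3548 μs.
21 queued → 406.452 μs.
Queuing delay = 406 μs.

406 μs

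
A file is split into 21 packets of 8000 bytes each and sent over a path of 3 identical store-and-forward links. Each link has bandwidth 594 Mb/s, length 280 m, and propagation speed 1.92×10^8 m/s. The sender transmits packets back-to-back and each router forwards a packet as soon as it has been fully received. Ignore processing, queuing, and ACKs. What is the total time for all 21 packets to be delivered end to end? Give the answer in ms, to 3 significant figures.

Per-hop transmission t_tx = L/R = 64000/594000000 = 0.107744 ms.
Per-hop propagation t_prop = 280/192000000 = 0.00145833 ms.
Pipeline fill: first packet needs 3·t_tx to clear all hops; remaining 20 packets each add one t_tx.
Total = (3+21-1)·t_tx + 3·t_prop = 23·0.107744 + 3·0.00145833 = 2.48 ms.

2.48 ms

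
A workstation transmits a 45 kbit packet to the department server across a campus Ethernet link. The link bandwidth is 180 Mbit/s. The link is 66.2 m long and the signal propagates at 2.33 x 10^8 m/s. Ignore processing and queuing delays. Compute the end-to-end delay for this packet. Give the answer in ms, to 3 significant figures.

0.250 ms

L = 45000 bits.
Transmission delay = L/R = 45000 / 180000000 = 0.25 ms.
Propagation delay = d/s = 66.2 m / 233000000 m/s = 0.00028412 ms.
Total = 0.250 ms.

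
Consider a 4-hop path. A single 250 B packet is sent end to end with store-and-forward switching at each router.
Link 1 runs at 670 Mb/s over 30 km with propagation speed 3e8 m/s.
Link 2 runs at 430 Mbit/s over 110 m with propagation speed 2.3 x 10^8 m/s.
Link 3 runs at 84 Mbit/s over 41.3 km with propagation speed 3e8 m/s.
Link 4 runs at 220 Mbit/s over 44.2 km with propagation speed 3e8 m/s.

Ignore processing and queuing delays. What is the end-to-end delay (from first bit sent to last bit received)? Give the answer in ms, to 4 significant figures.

0.4260 ms

L = 250 × 8 = 2000 bits.
Transmission delays (L/R per hop): 0.00298507, 0.00465116, 0.0238095, 0.00909091 ms; sum = 0.0405367 ms.
Propagation delays (d/s per hop): 0.1, 0.000478261, 0.137667, 0.147333 ms; sum = 0.385478 ms.
End-to-end = 0.4260 ms.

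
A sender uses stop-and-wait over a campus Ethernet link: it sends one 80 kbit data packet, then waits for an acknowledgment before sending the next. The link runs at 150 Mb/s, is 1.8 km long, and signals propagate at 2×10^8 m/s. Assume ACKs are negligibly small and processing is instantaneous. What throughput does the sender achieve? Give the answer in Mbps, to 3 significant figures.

145 Mbps

t_tx = L/R = 80000/150000000 = 0.000533333 s.
t_prop = 1800/200000000 = 9e-06 s; RTT = 1.8e-05 s.
Cycle = t_tx + RTT = 0.000551333 s.
Throughput = L / cycle = 80000 / 0.000551333 = 145 Mbps.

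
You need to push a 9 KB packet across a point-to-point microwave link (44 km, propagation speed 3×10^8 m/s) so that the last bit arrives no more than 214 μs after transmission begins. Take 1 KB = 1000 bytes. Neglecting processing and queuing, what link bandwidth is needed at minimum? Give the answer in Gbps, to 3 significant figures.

L = 72000 bits.
Propagation delay = 44000 / 300000000 = 146.667 μs.
Transmission budget = 214 − 146.667 = 67.3333 μs.
R ≥ L / t_tx = 72000 bits / 6.73333e-05 s = 1.07 Gbps.

1.07 Gbps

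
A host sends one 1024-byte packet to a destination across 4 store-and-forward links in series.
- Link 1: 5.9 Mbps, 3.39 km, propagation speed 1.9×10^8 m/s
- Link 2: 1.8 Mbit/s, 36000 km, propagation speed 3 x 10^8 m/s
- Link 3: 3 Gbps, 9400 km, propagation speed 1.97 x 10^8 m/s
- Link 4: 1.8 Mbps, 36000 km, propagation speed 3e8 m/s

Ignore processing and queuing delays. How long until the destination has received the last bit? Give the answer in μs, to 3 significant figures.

298000 μs

L = 1024 × 8 = 8192 bits.
Transmission delays (L/R per hop): 1388.47, 4551.11, 2.73067, 4551.11 μs; sum = 10493.4 μs.
Propagation delays (d/s per hop): 17.8421, 120000, 47715.7, 120000 μs; sum = 287734 μs.
End-to-end = 298000 μs.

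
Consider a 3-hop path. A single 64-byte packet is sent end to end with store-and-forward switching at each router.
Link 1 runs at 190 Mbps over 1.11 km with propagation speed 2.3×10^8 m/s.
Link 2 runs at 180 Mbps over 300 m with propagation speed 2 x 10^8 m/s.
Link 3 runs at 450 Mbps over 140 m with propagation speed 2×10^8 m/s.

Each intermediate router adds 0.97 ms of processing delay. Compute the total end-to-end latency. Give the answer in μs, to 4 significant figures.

L = 64 × 8 = 512 bits.
Transmission delays (L/R per hop): 2.69474, 2.84444, 1.13778 μs; sum = 6.67696 μs.
Propagation delays (d/s per hop): 4.82609, 1.5, 0.7 μs; sum = 7.02609 μs.
Processing at 2 router(s): 2 × 0.97 ms = 1940 μs.
End-to-end = 1954 μs.

1954 μs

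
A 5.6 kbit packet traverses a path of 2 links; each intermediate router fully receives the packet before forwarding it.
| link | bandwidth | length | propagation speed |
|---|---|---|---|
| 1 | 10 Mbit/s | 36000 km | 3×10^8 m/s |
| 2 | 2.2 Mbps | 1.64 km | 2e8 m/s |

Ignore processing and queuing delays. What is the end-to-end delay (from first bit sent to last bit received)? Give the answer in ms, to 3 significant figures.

L = 5600 bits.
Transmission delays (L/R per hop): 0.56, 2.54545 ms; sum = 3.10545 ms.
Propagation delays (d/s per hop): 120, 0.0082 ms; sum = 120.008 ms.
End-to-end = 123 ms.

123 ms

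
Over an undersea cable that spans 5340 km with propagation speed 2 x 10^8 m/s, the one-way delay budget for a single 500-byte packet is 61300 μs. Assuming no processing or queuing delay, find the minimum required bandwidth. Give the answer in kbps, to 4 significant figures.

115.6 kbps

L = 4000 bits.
Propagation delay = 5340000 / 200000000 = 26700 μs.
Transmission budget = 61300 − 26700 = 34600 μs.
R ≥ L / t_tx = 4000 bits / 0.0346 s = 115.6 kbps.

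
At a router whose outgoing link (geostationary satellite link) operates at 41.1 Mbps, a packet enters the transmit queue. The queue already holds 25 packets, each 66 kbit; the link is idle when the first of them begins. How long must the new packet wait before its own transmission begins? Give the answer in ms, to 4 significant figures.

40.15 ms

Each queued packet: L/R = 66000/41100000 = 1.60584 ms.
25 queued → 40.146 ms.
Queuing delay = 40.15 ms.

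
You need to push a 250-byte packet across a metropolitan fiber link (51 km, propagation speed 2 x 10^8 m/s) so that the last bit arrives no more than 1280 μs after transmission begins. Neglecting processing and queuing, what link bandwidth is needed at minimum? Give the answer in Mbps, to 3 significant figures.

L = 2000 bits.
Propagation delay = 51000 / 200000000 = 255 μs.
Transmission budget = 1280 − 255 = 1025 μs.
R ≥ L / t_tx = 2000 bits / 0.001025 s = 1.95 Mbps.

1.95 Mbps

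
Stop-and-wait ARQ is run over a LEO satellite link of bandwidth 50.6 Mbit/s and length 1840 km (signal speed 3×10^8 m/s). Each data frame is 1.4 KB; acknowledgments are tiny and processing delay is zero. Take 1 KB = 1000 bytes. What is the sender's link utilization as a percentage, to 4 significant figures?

t_tx = L/R = 11200/50600000 = 0.000221344 s.
t_prop = 1840000/300000000 = 0.00613333 s; RTT = 0.0122667 s.
Cycle = t_tx + RTT = 0.012488 s.
Utilization = t_tx / cycle = 0.000221344/0.012488 = 1.772 %.

1.772 %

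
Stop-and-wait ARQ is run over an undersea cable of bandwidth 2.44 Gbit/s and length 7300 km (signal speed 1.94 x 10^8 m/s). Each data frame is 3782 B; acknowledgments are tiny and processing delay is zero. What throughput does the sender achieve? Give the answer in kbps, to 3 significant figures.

t_tx = L/R = 30256/2440000000 = 1.24e-05 s.
t_prop = 7300000/194000000 = 0.0376289 s; RTT = 0.0752577 s.
Cycle = t_tx + RTT = 0.0752701 s.
Throughput = L / cycle = 30256 / 0.0752701 = 402 kbps.

402 kbps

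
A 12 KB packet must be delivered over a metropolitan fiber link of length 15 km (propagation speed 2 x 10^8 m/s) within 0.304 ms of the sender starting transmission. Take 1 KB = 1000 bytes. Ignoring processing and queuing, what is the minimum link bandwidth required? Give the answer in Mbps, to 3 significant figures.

L = 96000 bits.
Propagation delay = 15000 / 200000000 = 0.075 ms.
Transmission budget = 0.304 − 0.075 = 0.229 ms.
R ≥ L / t_tx = 96000 bits / 0.000229 s = 419 Mbps.

419 Mbps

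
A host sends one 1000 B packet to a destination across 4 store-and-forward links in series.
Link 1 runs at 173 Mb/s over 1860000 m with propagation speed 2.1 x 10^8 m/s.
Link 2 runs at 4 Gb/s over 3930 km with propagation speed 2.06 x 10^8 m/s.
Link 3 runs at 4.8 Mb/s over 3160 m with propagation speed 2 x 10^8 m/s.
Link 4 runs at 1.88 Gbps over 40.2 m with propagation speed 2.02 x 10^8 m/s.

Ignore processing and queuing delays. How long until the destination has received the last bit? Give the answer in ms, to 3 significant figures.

29.7 ms

L = 1000 × 8 = 8000 bits.
Transmission delays (L/R per hop): 0.0462428, 0.002, 1.66667, 0.00425532 ms; sum = 1.71916 ms.
Propagation delays (d/s per hop): 8.85714, 19.0777, 0.0158, 0.00019901 ms; sum = 27.9508 ms.
End-to-end = 29.7 ms.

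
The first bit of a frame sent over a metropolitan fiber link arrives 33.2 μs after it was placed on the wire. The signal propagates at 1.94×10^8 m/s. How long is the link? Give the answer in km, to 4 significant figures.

6.441 km

d = s × t_prop = 194000000 × 3.32e-05 = 6.441 km.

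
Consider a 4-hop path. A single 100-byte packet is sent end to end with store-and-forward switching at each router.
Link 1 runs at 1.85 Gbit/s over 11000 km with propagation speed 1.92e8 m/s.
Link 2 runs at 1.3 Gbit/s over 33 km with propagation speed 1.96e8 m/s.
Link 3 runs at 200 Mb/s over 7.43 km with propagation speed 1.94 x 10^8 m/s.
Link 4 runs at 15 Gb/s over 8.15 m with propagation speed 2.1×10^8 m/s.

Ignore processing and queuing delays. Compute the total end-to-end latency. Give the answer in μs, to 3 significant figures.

L = 100 × 8 = 800 bits.
Transmission delays (L/R per hop): 0.432432, 0.615385, 4, 0.0533333 μs; sum = 5.10115 μs.
Propagation delays (d/s per hop): 57291.7, 168.367, 38.299, 0.0388095 μs; sum = 57498.4 μs.
End-to-end = 57500 μs.

57500 μs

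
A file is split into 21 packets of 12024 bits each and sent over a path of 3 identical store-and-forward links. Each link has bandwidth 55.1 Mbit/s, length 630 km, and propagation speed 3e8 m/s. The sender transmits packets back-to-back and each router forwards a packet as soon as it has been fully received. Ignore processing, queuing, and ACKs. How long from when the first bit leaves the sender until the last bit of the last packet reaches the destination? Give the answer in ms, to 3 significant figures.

Per-hop transmission t_tx = L/R = 12024/55100000 = 0.218221 ms.
Per-hop propagation t_prop = 630000/300000000 = 2.1 ms.
Pipeline fill: first packet needs 3·t_tx to clear all hops; remaining 20 packets each add one t_tx.
Total = (3+21-1)·t_tx + 3·t_prop = 23·0.218221 + 3·2.1 = 11.3 ms.

11.3 ms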